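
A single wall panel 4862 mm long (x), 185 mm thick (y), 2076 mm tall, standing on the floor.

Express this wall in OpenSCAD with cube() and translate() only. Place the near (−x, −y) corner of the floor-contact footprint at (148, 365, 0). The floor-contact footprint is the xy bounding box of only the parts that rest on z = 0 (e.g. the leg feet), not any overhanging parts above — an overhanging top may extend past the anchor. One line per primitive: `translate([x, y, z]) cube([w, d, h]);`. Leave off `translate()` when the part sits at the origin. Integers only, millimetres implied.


translate([148, 365, 0]) cube([4862, 185, 2076]);


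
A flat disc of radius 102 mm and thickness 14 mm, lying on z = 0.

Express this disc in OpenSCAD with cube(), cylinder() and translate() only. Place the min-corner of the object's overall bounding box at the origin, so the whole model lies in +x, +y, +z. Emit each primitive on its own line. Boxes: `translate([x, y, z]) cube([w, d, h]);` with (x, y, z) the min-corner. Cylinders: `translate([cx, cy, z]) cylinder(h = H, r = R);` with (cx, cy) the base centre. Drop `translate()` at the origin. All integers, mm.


translate([102, 102, 0]) cylinder(h = 14, r = 102);


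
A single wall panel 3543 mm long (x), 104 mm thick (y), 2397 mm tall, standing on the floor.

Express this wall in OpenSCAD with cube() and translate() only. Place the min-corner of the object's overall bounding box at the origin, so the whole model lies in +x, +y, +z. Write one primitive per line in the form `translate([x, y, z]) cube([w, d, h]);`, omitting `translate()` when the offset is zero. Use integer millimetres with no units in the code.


cube([3543, 104, 2397]);


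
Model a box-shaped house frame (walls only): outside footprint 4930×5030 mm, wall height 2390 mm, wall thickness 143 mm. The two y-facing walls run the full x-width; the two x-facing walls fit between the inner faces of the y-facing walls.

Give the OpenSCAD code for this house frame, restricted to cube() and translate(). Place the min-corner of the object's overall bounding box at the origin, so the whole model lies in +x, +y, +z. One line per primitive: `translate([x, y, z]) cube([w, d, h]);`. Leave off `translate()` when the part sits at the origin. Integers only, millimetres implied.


cube([4930, 143, 2390]);
translate([0, 4887, 0]) cube([4930, 143, 2390]);
translate([0, 143, 0]) cube([143, 4744, 2390]);
translate([4787, 143, 0]) cube([143, 4744, 2390]);


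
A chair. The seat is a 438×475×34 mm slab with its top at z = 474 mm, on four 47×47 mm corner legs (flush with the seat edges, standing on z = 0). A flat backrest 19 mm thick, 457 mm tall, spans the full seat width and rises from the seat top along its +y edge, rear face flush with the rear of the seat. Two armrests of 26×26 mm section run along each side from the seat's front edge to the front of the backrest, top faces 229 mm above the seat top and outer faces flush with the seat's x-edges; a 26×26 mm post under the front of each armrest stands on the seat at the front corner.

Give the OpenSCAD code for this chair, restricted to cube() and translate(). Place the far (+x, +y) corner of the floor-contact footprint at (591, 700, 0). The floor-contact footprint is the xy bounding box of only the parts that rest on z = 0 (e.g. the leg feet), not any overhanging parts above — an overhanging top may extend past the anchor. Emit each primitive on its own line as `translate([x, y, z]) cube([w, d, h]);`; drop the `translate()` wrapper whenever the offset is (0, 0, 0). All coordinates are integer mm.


// leg_h = 474 - 34 = 440
// arm post h = 229 - 26 = 203
translate([153, 225, 440]) cube([438, 475, 34]);
translate([153, 225, 0]) cube([47, 47, 440]);
translate([544, 225, 0]) cube([47, 47, 440]);
translate([153, 653, 0]) cube([47, 47, 440]);
translate([544, 653, 0]) cube([47, 47, 440]);
translate([153, 681, 474]) cube([438, 19, 457]);
translate([153, 225, 677]) cube([26, 456, 26]);
translate([565, 225, 677]) cube([26, 456, 26]);
translate([153, 225, 474]) cube([26, 26, 203]);
translate([565, 225, 474]) cube([26, 26, 203]);


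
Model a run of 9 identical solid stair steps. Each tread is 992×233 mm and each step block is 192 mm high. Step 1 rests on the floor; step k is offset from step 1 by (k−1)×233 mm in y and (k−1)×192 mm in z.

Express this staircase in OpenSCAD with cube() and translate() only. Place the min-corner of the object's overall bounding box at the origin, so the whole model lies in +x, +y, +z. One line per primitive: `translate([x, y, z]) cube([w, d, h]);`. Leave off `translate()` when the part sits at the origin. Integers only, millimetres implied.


cube([992, 233, 192]);
translate([0, 233, 192]) cube([992, 233, 192]);
translate([0, 466, 384]) cube([992, 233, 192]);
translate([0, 699, 576]) cube([992, 233, 192]);
translate([0, 932, 768]) cube([992, 233, 192]);
translate([0, 1165, 960]) cube([992, 233, 192]);
translate([0, 1398, 1152]) cube([992, 233, 192]);
translate([0, 1631, 1344]) cube([992, 233, 192]);
translate([0, 1864, 1536]) cube([992, 233, 192]);


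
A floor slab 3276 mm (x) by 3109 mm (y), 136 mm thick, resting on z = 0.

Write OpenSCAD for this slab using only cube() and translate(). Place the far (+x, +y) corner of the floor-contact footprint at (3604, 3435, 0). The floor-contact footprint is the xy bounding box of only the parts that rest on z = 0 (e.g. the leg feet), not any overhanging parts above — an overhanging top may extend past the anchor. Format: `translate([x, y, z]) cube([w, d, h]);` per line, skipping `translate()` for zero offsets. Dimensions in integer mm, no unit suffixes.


translate([328, 326, 0]) cube([3276, 3109, 136]);


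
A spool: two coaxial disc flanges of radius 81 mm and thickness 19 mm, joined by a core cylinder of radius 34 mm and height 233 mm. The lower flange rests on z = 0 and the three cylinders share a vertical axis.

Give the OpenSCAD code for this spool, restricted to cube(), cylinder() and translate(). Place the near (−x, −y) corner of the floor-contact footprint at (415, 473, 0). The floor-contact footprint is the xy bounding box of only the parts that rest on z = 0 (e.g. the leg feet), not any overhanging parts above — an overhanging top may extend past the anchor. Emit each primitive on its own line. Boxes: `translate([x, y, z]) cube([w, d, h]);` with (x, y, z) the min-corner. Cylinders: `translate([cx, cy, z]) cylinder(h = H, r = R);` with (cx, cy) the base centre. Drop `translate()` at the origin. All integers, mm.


translate([496, 554, 0]) cylinder(h = 19, r = 81);
translate([496, 554, 19]) cylinder(h = 233, r = 34);
translate([496, 554, 252]) cylinder(h = 19, r = 81);


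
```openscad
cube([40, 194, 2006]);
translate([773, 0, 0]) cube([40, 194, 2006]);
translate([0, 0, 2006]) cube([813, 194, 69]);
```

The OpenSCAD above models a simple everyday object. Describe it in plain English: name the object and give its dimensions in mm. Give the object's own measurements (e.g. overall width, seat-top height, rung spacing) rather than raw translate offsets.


A door frame. The clear opening is 733 mm wide and 2006 mm high. Two 40 mm wide jambs, 194 mm deep, stand either side of the opening from the floor to the top of the opening. A 69 mm thick head sits across the top of both jambs, spanning the full outside width of the frame.


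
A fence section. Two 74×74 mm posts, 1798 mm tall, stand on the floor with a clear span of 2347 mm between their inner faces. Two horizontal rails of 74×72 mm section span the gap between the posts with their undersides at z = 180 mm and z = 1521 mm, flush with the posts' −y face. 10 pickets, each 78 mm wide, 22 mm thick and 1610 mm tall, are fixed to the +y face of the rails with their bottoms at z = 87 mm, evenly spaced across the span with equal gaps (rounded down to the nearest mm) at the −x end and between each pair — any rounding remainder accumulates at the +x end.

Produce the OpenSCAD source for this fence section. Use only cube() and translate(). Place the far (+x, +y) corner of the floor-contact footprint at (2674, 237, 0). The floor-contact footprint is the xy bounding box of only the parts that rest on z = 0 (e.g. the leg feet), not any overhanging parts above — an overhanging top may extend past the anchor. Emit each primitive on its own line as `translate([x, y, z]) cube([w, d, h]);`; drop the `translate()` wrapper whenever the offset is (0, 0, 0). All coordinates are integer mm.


translate([179, 163, 0]) cube([74, 74, 1798]);
translate([2600, 163, 0]) cube([74, 74, 1798]);
translate([253, 163, 180]) cube([2347, 74, 72]);
translate([253, 163, 1521]) cube([2347, 74, 72]);
translate([395, 237, 87]) cube([78, 22, 1610]);
translate([615, 237, 87]) cube([78, 22, 1610]);
translate([835, 237, 87]) cube([78, 22, 1610]);
translate([1055, 237, 87]) cube([78, 22, 1610]);
translate([1275, 237, 87]) cube([78, 22, 1610]);
translate([1495, 237, 87]) cube([78, 22, 1610]);
translate([1715, 237, 87]) cube([78, 22, 1610]);
translate([1935, 237, 87]) cube([78, 22, 1610]);
translate([2155, 237, 87]) cube([78, 22, 1610]);
translate([2375, 237, 87]) cube([78, 22, 1610]);


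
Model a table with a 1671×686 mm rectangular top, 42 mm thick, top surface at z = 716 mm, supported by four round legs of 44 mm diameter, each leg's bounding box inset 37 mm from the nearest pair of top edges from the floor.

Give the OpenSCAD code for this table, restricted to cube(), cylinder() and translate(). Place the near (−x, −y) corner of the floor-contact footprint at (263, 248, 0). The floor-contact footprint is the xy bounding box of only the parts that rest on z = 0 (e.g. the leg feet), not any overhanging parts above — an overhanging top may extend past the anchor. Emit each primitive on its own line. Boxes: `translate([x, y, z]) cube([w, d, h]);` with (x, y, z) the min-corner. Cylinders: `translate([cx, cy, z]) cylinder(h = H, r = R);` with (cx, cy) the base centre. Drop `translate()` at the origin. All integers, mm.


// leg_h = 716 - 42 = 674
translate([226, 211, 674]) cube([1671, 686, 42]);
translate([285, 270, 0]) cylinder(h = 674, r = 22);
translate([1838, 270, 0]) cylinder(h = 674, r = 22);
translate([285, 838, 0]) cylinder(h = 674, r = 22);
translate([1838, 838, 0]) cylinder(h = 674, r = 22);


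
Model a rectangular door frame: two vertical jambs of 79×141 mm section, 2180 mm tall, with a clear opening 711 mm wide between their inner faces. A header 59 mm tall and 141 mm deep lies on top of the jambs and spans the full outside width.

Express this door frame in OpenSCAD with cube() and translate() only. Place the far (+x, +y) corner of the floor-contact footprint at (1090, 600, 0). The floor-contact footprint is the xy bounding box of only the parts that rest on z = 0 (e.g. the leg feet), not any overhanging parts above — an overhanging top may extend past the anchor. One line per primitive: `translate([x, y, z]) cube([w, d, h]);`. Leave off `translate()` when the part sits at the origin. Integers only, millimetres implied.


translate([221, 459, 0]) cube([79, 141, 2180]);
translate([1011, 459, 0]) cube([79, 141, 2180]);
translate([221, 459, 2180]) cube([869, 141, 59]);


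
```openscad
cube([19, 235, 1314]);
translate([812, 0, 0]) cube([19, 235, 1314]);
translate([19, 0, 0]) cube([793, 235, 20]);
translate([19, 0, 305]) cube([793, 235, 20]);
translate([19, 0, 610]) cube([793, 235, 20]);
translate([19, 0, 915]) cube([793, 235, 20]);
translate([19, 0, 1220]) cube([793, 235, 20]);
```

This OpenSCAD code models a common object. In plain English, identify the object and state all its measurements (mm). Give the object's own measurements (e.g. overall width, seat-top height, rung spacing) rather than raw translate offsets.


An open bookshelf. Two side panels, each 19 mm thick, 235 mm deep and 1314 mm tall, stand 831 mm apart (outside-to-outside). Between them sit 5 shelves, each 20 mm thick and 235 mm deep, spanning the full gap between the sides. The bottom shelf rests on the floor (its underside at z = 0) and the clear gap between one shelf's top and the next shelf's underside is 285 mm.


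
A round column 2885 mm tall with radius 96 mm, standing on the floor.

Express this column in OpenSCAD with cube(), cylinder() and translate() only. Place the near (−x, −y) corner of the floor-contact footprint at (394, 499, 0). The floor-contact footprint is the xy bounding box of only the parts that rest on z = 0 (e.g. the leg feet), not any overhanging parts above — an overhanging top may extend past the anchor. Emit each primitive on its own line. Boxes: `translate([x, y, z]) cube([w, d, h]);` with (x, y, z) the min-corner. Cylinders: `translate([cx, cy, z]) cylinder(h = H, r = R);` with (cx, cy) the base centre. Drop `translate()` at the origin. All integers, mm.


translate([490, 595, 0]) cylinder(h = 2885, r = 96);


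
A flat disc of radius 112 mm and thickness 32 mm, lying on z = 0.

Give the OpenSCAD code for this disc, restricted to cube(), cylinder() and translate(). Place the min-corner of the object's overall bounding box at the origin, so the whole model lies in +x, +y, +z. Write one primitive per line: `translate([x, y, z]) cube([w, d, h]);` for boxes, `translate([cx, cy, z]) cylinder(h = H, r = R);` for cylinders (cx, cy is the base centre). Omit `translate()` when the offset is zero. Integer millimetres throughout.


translate([112, 112, 0]) cylinder(h = 32, r = 112);


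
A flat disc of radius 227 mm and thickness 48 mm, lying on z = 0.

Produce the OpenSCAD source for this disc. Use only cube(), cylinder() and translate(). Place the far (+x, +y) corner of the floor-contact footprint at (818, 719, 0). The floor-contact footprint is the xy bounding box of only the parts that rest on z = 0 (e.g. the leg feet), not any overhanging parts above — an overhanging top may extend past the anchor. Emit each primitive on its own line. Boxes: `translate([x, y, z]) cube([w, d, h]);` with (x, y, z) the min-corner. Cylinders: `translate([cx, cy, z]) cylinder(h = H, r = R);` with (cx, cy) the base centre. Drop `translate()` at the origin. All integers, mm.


translate([591, 492, 0]) cylinder(h = 48, r = 227);


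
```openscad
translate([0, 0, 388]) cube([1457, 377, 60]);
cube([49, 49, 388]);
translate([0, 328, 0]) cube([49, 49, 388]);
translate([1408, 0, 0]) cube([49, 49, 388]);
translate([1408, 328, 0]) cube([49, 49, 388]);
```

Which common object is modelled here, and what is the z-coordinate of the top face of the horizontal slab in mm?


A bench. The seat-top height is 448 mm.

A long slab on four corner posts — a bench. The slab sits at z = 388 with thickness 60, so the top is 388 + 60 = 448 mm.


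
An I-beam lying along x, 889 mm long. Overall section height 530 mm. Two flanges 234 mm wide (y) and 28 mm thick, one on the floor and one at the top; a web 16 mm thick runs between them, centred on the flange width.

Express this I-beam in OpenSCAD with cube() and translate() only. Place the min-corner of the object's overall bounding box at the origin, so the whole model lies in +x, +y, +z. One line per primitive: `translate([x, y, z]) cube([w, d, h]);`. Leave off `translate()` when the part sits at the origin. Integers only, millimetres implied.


cube([889, 234, 28]);
translate([0, 109, 28]) cube([889, 16, 474]);
translate([0, 0, 502]) cube([889, 234, 28]);


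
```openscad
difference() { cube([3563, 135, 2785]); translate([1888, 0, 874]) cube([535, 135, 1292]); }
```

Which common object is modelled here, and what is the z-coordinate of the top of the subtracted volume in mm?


A wall with a window opening. The window head height is 2166 mm.

A wall with a rectangular opening subtracted — a window. Sill at z = 874, opening 1292 mm tall, so the head is at 874 + 1292 = 2166 mm.


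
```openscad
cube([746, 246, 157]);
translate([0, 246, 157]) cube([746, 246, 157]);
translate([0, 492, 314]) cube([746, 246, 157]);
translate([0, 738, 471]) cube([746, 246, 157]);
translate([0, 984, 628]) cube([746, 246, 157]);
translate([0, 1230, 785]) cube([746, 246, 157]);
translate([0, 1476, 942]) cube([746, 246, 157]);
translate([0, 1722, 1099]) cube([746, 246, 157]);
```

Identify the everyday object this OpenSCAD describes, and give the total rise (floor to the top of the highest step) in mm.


A staircase. The total rise is 1256 mm.

8 identical blocks, each offset up and back from the previous — a staircase. Each step is 157 mm tall and there are 8 of them, so the total rise is 8 × 157 = 1256 mm.


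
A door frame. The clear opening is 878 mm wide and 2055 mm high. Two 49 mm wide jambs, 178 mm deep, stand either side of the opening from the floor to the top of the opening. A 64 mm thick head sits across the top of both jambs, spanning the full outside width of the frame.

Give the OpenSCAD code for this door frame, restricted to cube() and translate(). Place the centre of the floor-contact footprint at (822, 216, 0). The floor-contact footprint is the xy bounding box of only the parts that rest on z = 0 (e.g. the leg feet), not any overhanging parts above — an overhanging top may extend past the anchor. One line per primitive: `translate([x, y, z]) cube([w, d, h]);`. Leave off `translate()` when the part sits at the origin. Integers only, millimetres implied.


translate([334, 127, 0]) cube([49, 178, 2055]);
translate([1261, 127, 0]) cube([49, 178, 2055]);
translate([334, 127, 2055]) cube([976, 178, 64]);


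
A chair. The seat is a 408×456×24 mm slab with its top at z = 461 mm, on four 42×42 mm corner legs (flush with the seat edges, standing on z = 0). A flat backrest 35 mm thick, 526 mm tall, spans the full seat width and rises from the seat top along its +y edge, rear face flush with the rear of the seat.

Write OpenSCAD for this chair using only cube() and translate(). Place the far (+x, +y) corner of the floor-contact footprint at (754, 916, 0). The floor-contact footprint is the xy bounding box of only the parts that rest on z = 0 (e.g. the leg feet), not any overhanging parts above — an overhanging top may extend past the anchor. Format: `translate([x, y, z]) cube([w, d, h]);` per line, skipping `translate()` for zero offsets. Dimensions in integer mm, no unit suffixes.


translate([346, 460, 437]) cube([408, 456, 24]);
translate([346, 460, 0]) cube([42, 42, 437]);
translate([712, 460, 0]) cube([42, 42, 437]);
translate([346, 874, 0]) cube([42, 42, 437]);
translate([712, 874, 0]) cube([42, 42, 437]);
translate([346, 881, 461]) cube([408, 35, 526]);


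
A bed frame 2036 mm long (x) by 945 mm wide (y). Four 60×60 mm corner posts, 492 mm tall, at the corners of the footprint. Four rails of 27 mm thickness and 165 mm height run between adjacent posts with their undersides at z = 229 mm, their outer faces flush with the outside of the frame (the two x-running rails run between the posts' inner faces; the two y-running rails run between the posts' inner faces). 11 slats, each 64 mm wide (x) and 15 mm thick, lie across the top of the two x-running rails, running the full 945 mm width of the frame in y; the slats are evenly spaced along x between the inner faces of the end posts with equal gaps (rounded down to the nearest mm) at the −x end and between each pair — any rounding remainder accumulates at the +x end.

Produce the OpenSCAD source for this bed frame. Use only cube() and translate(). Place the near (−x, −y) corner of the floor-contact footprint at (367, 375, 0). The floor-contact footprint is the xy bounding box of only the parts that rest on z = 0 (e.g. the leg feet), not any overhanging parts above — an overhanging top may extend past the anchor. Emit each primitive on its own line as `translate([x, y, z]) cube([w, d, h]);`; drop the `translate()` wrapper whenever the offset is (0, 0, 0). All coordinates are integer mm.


translate([367, 375, 0]) cube([60, 60, 492]);
translate([367, 1260, 0]) cube([60, 60, 492]);
translate([2343, 375, 0]) cube([60, 60, 492]);
translate([2343, 1260, 0]) cube([60, 60, 492]);
translate([427, 375, 229]) cube([1916, 27, 165]);
translate([427, 1293, 229]) cube([1916, 27, 165]);
translate([367, 435, 229]) cube([27, 825, 165]);
translate([2376, 435, 229]) cube([27, 825, 165]);
translate([528, 375, 394]) cube([64, 945, 15]);
translate([693, 375, 394]) cube([64, 945, 15]);
translate([858, 375, 394]) cube([64, 945, 15]);
translate([1023, 375, 394]) cube([64, 945, 15]);
translate([1188, 375, 394]) cube([64, 945, 15]);
translate([1353, 375, 394]) cube([64, 945, 15]);
translate([1518, 375, 394]) cube([64, 945, 15]);
translate([1683, 375, 394]) cube([64, 945, 15]);
translate([1848, 375, 394]) cube([64, 945, 15]);
translate([2013, 375, 394]) cube([64, 945, 15]);
translate([2178, 375, 394]) cube([64, 945, 15]);


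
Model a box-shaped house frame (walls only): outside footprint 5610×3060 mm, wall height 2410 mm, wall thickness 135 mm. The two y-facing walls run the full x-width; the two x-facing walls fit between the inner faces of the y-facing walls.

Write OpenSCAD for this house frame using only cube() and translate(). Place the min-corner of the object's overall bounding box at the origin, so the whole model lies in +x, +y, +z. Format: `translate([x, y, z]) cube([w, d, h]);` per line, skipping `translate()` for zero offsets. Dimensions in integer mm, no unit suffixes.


cube([5610, 135, 2410]);
translate([0, 2925, 0]) cube([5610, 135, 2410]);
translate([0, 135, 0]) cube([135, 2790, 2410]);
translate([5475, 135, 0]) cube([135, 2790, 2410]);


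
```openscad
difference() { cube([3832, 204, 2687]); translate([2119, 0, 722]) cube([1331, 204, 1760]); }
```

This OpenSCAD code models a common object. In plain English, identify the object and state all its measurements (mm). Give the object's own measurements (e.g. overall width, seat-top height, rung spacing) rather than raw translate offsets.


A wall 3832 mm long (x), 204 mm thick (y), 2687 mm tall, with a rectangular window opening cut through it. The opening is 1331 mm wide and 1760 mm tall; its sill is at z = 722 mm and its near (−x) edge is 2119 mm from the wall's −x end. The opening passes through the full wall thickness.


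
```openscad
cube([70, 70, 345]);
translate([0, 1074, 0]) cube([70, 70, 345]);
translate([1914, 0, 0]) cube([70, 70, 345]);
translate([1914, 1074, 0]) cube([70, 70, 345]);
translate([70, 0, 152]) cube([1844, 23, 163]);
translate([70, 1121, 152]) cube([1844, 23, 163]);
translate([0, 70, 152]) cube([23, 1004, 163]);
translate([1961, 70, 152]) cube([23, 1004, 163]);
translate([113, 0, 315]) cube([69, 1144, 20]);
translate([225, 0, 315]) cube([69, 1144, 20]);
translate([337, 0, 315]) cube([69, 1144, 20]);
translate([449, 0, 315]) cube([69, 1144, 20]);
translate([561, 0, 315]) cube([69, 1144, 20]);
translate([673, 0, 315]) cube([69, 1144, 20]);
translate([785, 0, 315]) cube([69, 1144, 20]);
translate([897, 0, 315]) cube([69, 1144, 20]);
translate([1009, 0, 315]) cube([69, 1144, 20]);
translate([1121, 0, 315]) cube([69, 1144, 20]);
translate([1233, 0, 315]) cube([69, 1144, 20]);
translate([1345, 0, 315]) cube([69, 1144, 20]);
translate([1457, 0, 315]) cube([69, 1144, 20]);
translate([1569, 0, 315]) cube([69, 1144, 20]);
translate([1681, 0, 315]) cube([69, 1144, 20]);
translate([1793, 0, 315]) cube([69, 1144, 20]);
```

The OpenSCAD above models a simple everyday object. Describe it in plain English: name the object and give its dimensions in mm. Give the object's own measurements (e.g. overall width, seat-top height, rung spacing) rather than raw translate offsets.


A bed frame 1984 mm long (x) by 1144 mm wide (y). Four 70×70 mm corner posts, 345 mm tall, at the corners of the footprint. Four rails of 23 mm thickness and 163 mm height run between adjacent posts with their undersides at z = 152 mm, their outer faces flush with the outside of the frame (the two x-running rails run between the posts' inner faces; the two y-running rails run between the posts' inner faces). 16 slats, each 69 mm wide (x) and 20 mm thick, lie across the top of the two x-running rails, running the full 1144 mm width of the frame in y; along x they sit between the end posts with a 43 mm gap after the −x posts and between neighbouring slats, leaving 52 mm before the +x posts.


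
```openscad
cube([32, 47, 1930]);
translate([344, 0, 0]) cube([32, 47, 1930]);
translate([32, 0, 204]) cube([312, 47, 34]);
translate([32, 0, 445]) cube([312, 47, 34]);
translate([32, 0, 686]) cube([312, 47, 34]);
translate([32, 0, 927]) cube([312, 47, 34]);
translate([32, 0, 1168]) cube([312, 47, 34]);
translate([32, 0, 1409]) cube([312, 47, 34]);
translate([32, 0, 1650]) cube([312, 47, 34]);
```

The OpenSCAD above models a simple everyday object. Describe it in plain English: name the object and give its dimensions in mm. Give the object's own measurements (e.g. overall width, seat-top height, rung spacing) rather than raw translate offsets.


A straight ladder. Two 32×47 mm vertical rails, 1930 mm tall, stand 376 mm apart (outside-to-outside) with their front faces coplanar on the −y side. 7 rungs, each 47 mm deep and 34 mm tall, span between the inner faces of the rails, front faces flush with the rails. The lowest rung's underside is at z = 204 mm and rungs are spaced 241 mm apart (underside to underside).


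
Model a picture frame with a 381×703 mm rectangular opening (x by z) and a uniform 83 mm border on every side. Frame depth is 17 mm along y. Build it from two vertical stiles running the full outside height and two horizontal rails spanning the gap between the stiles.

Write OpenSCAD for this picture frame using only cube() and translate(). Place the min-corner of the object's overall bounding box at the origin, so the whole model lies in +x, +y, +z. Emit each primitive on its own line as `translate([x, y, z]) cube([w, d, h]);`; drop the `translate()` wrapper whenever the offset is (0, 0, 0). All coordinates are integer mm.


cube([83, 17, 869]);
translate([464, 0, 0]) cube([83, 17, 869]);
translate([83, 0, 0]) cube([381, 17, 83]);
translate([83, 0, 786]) cube([381, 17, 83]);


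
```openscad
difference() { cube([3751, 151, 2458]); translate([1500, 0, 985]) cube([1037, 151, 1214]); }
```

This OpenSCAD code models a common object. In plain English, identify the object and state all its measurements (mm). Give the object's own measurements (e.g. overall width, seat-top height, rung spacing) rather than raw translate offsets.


A wall 3751 mm long (x), 151 mm thick (y), 2458 mm tall, with a rectangular window opening cut through it. The opening is 1037 mm wide and 1214 mm tall; its sill is at z = 985 mm and its near (−x) edge is 1500 mm from the wall's −x end. The opening passes through the full wall thickness.


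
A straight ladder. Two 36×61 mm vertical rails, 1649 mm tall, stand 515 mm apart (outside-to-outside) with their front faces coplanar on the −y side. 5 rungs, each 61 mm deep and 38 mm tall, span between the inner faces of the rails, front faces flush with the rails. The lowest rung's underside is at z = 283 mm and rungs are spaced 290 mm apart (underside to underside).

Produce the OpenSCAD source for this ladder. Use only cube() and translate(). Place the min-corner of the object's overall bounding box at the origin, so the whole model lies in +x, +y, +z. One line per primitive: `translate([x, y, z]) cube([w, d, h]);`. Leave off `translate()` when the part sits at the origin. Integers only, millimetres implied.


cube([36, 61, 1649]);
translate([479, 0, 0]) cube([36, 61, 1649]);
translate([36, 0, 283]) cube([443, 61, 38]);
translate([36, 0, 573]) cube([443, 61, 38]);
translate([36, 0, 863]) cube([443, 61, 38]);
translate([36, 0, 1153]) cube([443, 61, 38]);
translate([36, 0, 1443]) cube([443, 61, 38]);


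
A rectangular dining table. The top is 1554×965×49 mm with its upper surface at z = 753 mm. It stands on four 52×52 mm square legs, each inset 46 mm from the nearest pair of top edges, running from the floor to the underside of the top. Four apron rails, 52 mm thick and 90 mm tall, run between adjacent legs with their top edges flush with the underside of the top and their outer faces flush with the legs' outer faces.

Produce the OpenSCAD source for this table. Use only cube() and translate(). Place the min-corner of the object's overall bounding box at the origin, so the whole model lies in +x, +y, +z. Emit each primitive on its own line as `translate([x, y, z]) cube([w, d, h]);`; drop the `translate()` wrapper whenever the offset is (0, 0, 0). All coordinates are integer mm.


// leg_h = 753 - 49 = 704
// apron z = 704 - 90 = 614
translate([0, 0, 704]) cube([1554, 965, 49]);
translate([46, 46, 0]) cube([52, 52, 704]);
translate([1456, 46, 0]) cube([52, 52, 704]);
translate([46, 867, 0]) cube([52, 52, 704]);
translate([1456, 867, 0]) cube([52, 52, 704]);
translate([98, 46, 614]) cube([1358, 52, 90]);
translate([98, 867, 614]) cube([1358, 52, 90]);
translate([46, 98, 614]) cube([52, 769, 90]);
translate([1456, 98, 614]) cube([52, 769, 90]);


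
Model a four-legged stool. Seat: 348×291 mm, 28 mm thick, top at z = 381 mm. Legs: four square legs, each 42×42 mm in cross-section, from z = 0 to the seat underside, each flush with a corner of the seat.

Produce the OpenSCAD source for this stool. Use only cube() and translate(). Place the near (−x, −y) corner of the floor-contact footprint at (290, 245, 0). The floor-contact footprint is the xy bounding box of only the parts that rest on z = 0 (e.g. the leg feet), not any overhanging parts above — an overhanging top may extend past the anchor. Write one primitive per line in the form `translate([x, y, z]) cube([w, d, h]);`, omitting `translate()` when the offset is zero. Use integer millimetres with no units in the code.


translate([290, 245, 353]) cube([348, 291, 28]);
translate([290, 245, 0]) cube([42, 42, 353]);
translate([596, 245, 0]) cube([42, 42, 353]);
translate([290, 494, 0]) cube([42, 42, 353]);
translate([596, 494, 0]) cube([42, 42, 353]);


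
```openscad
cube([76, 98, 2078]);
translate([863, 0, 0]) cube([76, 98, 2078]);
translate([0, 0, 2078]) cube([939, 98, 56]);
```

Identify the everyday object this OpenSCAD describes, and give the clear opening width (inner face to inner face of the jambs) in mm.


A door frame. The clear opening width is 787 mm.

Two 2078 mm tall posts with a header on top — a door frame. The left jamb is 76 mm wide at x = 0; the right jamb starts at x = 863. The clear opening is 863 − 76 = 787 mm.


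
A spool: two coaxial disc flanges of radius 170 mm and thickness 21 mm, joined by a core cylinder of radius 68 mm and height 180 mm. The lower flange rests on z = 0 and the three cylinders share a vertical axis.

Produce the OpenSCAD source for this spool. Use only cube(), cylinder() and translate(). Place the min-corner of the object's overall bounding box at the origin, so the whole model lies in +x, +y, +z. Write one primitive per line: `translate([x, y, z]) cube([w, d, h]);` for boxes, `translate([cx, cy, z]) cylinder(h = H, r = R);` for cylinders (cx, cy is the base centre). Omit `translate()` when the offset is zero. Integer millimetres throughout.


translate([170, 170, 0]) cylinder(h = 21, r = 170);
translate([170, 170, 21]) cylinder(h = 180, r = 68);
translate([170, 170, 201]) cylinder(h = 21, r = 170);


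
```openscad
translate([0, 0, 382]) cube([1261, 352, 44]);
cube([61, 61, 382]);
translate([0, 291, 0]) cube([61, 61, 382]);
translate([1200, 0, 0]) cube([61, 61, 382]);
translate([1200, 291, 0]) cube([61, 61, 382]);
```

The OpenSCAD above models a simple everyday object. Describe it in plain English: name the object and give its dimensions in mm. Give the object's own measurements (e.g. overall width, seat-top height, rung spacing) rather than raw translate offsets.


A long wooden bench with a 1261 mm (x) × 352 mm (y) seat, 44 mm thick, its top surface 426 mm above the floor. Four 61 mm square legs at the seat corners, flush with the edges, run from z = 0 to the seat underside.


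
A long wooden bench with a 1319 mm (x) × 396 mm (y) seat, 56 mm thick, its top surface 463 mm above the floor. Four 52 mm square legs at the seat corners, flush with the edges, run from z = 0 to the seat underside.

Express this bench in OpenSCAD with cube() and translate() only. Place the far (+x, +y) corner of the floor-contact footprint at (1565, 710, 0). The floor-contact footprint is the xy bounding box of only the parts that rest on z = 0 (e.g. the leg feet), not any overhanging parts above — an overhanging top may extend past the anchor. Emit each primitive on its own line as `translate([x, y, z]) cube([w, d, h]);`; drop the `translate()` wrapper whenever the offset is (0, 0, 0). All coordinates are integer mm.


translate([246, 314, 407]) cube([1319, 396, 56]);
translate([246, 314, 0]) cube([52, 52, 407]);
translate([246, 658, 0]) cube([52, 52, 407]);
translate([1513, 314, 0]) cube([52, 52, 407]);
translate([1513, 658, 0]) cube([52, 52, 407]);


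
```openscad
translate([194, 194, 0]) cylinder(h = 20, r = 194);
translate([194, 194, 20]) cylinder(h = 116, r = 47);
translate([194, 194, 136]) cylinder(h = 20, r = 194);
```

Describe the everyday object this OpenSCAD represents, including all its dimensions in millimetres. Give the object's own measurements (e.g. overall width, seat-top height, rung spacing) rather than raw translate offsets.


A spool: two coaxial disc flanges of radius 194 mm and thickness 20 mm, joined by a core cylinder of radius 47 mm and height 116 mm. The lower flange rests on z = 0 and the three cylinders share a vertical axis.


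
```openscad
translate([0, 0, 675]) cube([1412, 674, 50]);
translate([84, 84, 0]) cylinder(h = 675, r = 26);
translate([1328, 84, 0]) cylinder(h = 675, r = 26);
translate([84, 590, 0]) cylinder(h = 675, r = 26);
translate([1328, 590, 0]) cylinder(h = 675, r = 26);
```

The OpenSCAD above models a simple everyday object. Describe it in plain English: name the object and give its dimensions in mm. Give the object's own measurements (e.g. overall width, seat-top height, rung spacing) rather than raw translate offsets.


A table: top 1412 mm (x) × 674 mm (y), 50 mm thick, upper face at z = 725 mm, on four round legs of 52 mm diameter, each leg's bounding box inset 58 mm from the nearest pair of top edges from z = 0 to the bottom of the top.


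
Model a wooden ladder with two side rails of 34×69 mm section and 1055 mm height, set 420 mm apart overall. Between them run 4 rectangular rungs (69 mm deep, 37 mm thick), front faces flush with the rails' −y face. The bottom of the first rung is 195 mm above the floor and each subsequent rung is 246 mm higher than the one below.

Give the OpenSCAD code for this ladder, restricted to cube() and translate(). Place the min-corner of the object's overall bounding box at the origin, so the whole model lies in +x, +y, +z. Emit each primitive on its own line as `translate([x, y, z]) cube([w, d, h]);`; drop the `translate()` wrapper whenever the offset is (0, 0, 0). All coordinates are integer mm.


// rung span = 420 - 2*34 = 352
// rung[k] z = 195 + k*246
cube([34, 69, 1055]);
translate([386, 0, 0]) cube([34, 69, 1055]);
translate([34, 0, 195]) cube([352, 69, 37]);
translate([34, 0, 441]) cube([352, 69, 37]);
translate([34, 0, 687]) cube([352, 69, 37]);
translate([34, 0, 933]) cube([352, 69, 37]);


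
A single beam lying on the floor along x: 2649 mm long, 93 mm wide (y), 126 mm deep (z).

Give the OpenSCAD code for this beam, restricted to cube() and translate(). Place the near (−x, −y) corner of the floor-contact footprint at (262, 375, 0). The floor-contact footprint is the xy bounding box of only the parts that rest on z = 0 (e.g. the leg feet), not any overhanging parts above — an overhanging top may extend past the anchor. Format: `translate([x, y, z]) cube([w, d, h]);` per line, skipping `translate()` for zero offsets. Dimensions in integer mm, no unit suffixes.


translate([262, 375, 0]) cube([2649, 93, 126]);


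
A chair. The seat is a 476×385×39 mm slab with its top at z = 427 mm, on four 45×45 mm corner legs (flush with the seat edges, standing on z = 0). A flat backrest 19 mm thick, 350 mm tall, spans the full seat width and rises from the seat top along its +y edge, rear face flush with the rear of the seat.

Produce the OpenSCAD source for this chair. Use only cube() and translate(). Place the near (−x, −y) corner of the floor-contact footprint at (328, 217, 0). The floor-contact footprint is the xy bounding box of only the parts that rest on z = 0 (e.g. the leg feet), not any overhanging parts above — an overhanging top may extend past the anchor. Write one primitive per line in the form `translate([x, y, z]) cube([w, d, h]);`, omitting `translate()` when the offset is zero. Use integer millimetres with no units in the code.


// leg_h = 427 - 39 = 388
translate([328, 217, 388]) cube([476, 385, 39]);
translate([328, 217, 0]) cube([45, 45, 388]);
translate([759, 217, 0]) cube([45, 45, 388]);
translate([328, 557, 0]) cube([45, 45, 388]);
translate([759, 557, 0]) cube([45, 45, 388]);
translate([328, 583, 427]) cube([476, 19, 350]);


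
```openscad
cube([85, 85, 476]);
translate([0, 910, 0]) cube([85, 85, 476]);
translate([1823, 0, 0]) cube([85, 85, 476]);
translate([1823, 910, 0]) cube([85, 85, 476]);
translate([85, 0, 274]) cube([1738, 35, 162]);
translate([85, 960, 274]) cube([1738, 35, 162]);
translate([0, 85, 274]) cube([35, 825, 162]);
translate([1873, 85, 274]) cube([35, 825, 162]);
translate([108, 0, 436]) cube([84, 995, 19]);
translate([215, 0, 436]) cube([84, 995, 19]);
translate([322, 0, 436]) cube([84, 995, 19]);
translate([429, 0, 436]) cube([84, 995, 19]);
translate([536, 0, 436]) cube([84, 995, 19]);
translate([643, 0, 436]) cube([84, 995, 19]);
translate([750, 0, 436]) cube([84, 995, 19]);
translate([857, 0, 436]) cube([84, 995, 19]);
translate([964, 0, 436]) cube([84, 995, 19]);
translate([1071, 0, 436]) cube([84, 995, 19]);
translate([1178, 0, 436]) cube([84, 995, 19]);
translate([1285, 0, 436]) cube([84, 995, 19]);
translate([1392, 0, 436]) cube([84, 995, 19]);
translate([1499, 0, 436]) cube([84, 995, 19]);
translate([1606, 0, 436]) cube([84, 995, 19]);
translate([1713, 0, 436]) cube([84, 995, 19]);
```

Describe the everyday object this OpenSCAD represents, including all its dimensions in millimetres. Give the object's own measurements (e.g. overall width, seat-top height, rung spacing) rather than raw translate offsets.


A bed frame 1908 mm long (x) by 995 mm wide (y). Four 85×85 mm corner posts, 476 mm tall, at the corners of the footprint. Four rails of 35 mm thickness and 162 mm height run between adjacent posts with their undersides at z = 274 mm, their outer faces flush with the outside of the frame (the two x-running rails run between the posts' inner faces; the two y-running rails run between the posts' inner faces). 16 slats, each 84 mm wide (x) and 19 mm thick, lie across the top of the two x-running rails, running the full 995 mm width of the frame in y; along x they sit between the end posts with a 23 mm gap after the −x posts and between neighbouring slats, leaving 26 mm before the +x posts.


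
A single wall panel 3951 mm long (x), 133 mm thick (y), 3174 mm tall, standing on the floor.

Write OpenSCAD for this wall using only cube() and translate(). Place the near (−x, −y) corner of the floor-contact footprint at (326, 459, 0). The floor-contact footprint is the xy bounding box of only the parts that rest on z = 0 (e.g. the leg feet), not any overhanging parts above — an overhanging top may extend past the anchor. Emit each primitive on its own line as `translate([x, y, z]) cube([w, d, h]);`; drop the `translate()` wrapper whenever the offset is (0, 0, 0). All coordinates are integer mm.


translate([326, 459, 0]) cube([3951, 133, 3174]);


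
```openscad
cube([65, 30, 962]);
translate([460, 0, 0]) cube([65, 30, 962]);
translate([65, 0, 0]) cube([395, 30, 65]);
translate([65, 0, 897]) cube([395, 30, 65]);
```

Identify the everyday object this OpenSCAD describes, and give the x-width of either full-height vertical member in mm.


A picture frame. The border width is 65 mm.

Four thin pieces enclosing a rectangular opening — a picture frame. The two full-height stiles are 962 mm tall; the top rail sits at z = 897 and is 65 mm tall, so the border above the opening is 962 − 897 = 65 mm, matching the stile x-width.
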